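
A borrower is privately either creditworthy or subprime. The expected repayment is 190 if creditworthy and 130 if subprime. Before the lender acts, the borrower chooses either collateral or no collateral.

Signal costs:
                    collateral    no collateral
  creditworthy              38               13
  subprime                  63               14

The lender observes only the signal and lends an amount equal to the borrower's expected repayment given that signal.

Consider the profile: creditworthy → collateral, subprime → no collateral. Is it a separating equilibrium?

Under separation the lender infers type exactly: collateral → creditworthy (pays 190), no collateral → subprime (pays 130).
Creditworthy: collateral gives 190 − 38 = 152; no collateral gives 130 − 13 = 117. No deviation. ✓
Subprime: no collateral gives 130 − 14 = 116; collateral gives 190 − 63 = 127. Would deviate. ✗

No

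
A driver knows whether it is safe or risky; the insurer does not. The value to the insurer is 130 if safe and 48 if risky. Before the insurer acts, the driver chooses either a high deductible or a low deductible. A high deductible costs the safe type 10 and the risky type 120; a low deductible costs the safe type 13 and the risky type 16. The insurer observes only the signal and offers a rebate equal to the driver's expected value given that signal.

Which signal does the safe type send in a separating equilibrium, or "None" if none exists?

high deductible

Try safe → high deductible, risky → low deductible:
  Under separation the insurer infers type exactly: high deductible → safe (pays 130), low deductible → risky (pays 48).
  Safe: high deductible gives 130 − 10 = 120; low deductible gives 48 − 13 = 35. No deviation. ✓
  Risky: low deductible gives 48 − 16 = 32; high deductible gives 130 − 120 = 10. No deviation. ✓
Both hold — the safe type sends high deductible.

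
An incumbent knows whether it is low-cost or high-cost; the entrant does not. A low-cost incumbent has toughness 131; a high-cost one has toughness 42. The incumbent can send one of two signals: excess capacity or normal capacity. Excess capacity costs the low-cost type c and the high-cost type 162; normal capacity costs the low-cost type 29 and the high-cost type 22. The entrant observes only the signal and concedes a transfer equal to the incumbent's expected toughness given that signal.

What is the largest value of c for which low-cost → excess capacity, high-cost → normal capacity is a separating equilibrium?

118

Under separation: excess capacity → low-cost (pays 131); normal capacity → high-cost (pays 42).
High-cost: 42 − 22 = 20 ≥ 131 − 162 = -31. Holds regardless of c. ✓
Low-cost: 131 − c ≥ 42 − 29, so c ≤ 131 − 13 = 118.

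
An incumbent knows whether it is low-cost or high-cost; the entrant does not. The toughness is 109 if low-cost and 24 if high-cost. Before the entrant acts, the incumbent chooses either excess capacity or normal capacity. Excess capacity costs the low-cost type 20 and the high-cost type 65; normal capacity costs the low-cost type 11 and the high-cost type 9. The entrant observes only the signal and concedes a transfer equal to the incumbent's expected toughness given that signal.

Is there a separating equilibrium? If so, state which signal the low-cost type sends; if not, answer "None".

None

Try low-cost → excess capacity, high-cost → normal capacity:
  If types separate, excess capacity earns payment 109 and normal capacity earns 24.
  Low-cost: excess capacity gives 109 − 20 = 89; normal capacity gives 24 − 11 = 13. No deviation. ✓
  High-cost: normal capacity gives 24 − 9 = 15; excess capacity gives 109 − 65 = 44. Would deviate. ✗
Try low-cost → normal capacity, high-cost → excess capacity:
  If types separate, normal capacity earns payment 109 and excess capacity earns 24.
  Low-cost: normal capacity gives 109 − 11 = 98; excess capacity gives 24 − 20 = 4. No deviation. ✓
  High-cost: excess capacity gives 24 − 65 = -41; normal capacity gives 109 − 9 = 100. Would deviate. ✗
Neither assignment is incentive-compatible.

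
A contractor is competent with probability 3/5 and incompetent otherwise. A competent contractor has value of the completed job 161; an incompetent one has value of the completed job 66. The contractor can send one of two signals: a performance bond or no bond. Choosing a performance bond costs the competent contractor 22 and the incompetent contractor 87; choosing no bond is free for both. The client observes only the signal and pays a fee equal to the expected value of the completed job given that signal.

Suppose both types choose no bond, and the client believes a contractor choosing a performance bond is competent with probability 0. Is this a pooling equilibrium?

Yes

At the pooled signal (no bond) the client holds the prior 3/5 and pays 3/5·161 + 2/5·66 = 123. Off-path (bond) belief 0 gives 0·161 + 1·66 = 66.
Competent: no bond gives 123 − 0 = 123; bond gives 66 − 22 = 44. Stays. ✓
Incompetent: no bond gives 123 − 0 = 123; bond gives 66 − 87 = -21. Stays. ✓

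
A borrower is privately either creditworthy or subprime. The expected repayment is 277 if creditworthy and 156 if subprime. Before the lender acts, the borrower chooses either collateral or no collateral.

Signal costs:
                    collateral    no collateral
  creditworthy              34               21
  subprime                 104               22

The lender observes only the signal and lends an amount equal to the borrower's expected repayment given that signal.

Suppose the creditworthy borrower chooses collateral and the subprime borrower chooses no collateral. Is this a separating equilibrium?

No

Under separation the lender infers type exactly: collateral → creditworthy (pays 277), no collateral → subprime (pays 156).
Creditworthy: collateral gives 277 − 34 = 243; no collateral gives 156 − 21 = 135. No deviation. ✓
Subprime: no collateral gives 156 − 22 = 134; collateral gives 277 − 104 = 173. Would deviate. ✗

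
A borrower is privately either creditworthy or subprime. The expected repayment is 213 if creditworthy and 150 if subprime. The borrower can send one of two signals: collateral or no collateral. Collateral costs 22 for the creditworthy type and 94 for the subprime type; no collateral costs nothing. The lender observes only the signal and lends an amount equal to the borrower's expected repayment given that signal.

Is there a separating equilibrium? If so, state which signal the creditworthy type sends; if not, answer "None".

collateral

Try creditworthy → collateral, subprime → no collateral:
  If types separate, collateral earns payment 213 and no collateral earns 150.
  Creditworthy: collateral gives 213 − 22 = 191; no collateral gives 150 − 0 = 150. No deviation. ✓
  Subprime: no collateral gives 150 − 0 = 150; collateral gives 213 − 94 = 119. No deviation. ✓
Both hold — the creditworthy type sends collateral.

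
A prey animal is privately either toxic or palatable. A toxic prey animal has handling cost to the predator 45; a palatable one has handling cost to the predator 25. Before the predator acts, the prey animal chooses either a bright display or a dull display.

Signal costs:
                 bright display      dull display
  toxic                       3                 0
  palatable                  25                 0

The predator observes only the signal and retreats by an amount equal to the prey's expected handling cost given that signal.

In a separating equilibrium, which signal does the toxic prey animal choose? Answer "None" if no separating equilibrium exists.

Try toxic → bright display, palatable → dull display:
  Under separation the predator infers type exactly: bright display → toxic (pays 45), dull display → palatable (pays 25).
  Toxic: bright display gives 45 − 3 = 42; dull display gives 25 − 0 = 25. No deviation. ✓
  Palatable: dull display gives 25 − 0 = 25; bright display gives 45 − 25 = 20. No deviation. ✓
Both hold — the toxic type sends bright display.

bright display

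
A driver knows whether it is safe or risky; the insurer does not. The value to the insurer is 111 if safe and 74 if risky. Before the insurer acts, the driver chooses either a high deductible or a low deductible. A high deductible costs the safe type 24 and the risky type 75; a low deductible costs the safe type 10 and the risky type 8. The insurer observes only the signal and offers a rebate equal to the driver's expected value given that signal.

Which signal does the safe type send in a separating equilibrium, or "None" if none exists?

high deductible

Try safe → high deductible, risky → low deductible:
  If types separate, high deductible earns payment 111 and low deductible earns 74.
  Safe: high deductible gives 111 − 24 = 87; low deductible gives 74 − 10 = 64. No deviation. ✓
  Risky: low deductible gives 74 − 8 = 66; high deductible gives 111 − 75 = 36. No deviation. ✓
Both hold — the safe type sends high deductible.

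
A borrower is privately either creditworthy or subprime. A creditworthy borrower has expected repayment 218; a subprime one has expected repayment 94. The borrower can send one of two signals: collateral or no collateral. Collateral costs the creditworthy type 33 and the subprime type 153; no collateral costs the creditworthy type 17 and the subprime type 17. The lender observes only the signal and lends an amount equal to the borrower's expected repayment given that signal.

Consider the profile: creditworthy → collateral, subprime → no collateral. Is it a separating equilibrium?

Yes

Under separation the lender infers type exactly: collateral → creditworthy (pays 218), no collateral → subprime (pays 94).
Creditworthy: collateral gives 218 − 33 = 185; no collateral gives 94 − 17 = 77. No deviation. ✓
Subprime: no collateral gives 94 − 17 = 77; collateral gives 218 − 153 = 65. No deviation. ✓
Both incentive constraints hold.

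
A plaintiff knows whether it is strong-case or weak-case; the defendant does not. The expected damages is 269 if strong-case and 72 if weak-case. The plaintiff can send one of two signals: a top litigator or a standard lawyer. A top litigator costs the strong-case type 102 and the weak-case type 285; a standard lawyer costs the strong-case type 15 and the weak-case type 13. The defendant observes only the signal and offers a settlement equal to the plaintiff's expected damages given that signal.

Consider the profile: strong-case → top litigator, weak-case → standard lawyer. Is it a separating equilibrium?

Under separation the defendant infers type exactly: top litigator → strong-case (pays 269), standard lawyer → weak-case (pays 72).
Strong-case: top litigator gives 269 − 102 = 167; standard lawyer gives 72 − 15 = 57. No deviation. ✓
Weak-case: standard lawyer gives 72 − 13 = 59; top litigator gives 269 − 285 = -16. No deviation. ✓
Neither type gains from mimicking the other.

Yes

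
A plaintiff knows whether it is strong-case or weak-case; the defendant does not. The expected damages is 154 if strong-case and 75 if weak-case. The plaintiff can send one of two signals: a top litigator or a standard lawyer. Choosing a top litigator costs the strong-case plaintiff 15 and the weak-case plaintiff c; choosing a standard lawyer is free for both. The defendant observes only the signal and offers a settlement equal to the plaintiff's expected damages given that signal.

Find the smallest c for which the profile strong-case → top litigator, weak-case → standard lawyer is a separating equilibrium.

Under separation: top litigator → strong-case (pays 154); standard lawyer → weak-case (pays 75).
Strong-case: 154 − 15 = 139 ≥ 75 − 0 = 75. Holds regardless of c. ✓
Weak-case: 75 − 0 ≥ 154 − c, so c ≥ 154 − 75 = 79.

79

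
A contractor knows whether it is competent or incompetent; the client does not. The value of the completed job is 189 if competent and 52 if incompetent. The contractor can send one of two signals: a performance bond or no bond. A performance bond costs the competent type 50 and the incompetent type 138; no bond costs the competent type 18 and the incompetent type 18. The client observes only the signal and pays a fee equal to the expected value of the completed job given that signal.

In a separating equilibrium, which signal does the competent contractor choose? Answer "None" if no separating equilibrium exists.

None

Try competent → bond, incompetent → no bond:
  If types separate, bond earns payment 189 and no bond earns 52.
  Competent: bond gives 189 − 50 = 139; no bond gives 52 − 18 = 34. No deviation. ✓
  Incompetent: no bond gives 52 − 18 = 34; bond gives 189 − 138 = 51. Would deviate. ✗
Try competent → no bond, incompetent → bond:
  If types separate, no bond earns payment 189 and bond earns 52.
  Competent: no bond gives 189 − 18 = 171; bond gives 52 − 50 = 2. No deviation. ✓
  Incompetent: bond gives 52 − 138 = -86; no bond gives 189 − 18 = 171. Would deviate. ✗
Neither assignment is incentive-compatible.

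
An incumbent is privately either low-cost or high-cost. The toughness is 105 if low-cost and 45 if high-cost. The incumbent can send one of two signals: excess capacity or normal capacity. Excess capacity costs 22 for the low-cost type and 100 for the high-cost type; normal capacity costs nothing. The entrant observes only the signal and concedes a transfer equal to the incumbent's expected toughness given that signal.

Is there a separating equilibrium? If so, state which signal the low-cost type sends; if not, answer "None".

Try low-cost → excess capacity, high-cost → normal capacity:
  If types separate, excess capacity earns payment 105 and normal capacity earns 45.
  Low-cost: excess capacity gives 105 − 22 = 83; normal capacity gives 45 − 0 = 45. No deviation. ✓
  High-cost: normal capacity gives 45 − 0 = 45; excess capacity gives 105 − 100 = 5. No deviation. ✓
Both hold — the low-cost type sends excess capacity.

excess capacity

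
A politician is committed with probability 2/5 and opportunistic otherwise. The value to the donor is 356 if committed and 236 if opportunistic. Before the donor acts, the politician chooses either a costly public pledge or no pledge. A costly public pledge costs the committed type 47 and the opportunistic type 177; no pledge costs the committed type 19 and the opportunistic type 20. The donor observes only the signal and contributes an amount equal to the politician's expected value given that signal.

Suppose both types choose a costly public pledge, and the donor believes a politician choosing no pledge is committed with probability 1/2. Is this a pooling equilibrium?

No

At the pooled signal (pledge) the donor holds the prior 2/5 and pays 2/5·356 + 3/5·236 = 284. Off-path (no pledge) belief 1/2 gives 1/2·356 + 1/2·236 = 296.
Committed: pledge gives 284 − 47 = 237; no pledge gives 296 − 19 = 277. Deviates. ✗
Opportunistic: pledge gives 284 − 177 = 107; no pledge gives 296 − 20 = 276. Deviates. ✗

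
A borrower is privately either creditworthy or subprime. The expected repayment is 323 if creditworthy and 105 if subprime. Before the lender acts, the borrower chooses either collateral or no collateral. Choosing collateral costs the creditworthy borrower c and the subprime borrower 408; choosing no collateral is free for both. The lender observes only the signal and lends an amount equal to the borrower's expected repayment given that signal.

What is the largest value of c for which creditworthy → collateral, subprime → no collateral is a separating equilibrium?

Under separation: collateral → creditworthy (pays 323); no collateral → subprime (pays 105).
Subprime: 105 − 0 = 105 ≥ 323 − 408 = -85. Holds regardless of c. ✓
Creditworthy: 323 − c ≥ 105 − 0, so c ≤ 323 − 105 = 218.

218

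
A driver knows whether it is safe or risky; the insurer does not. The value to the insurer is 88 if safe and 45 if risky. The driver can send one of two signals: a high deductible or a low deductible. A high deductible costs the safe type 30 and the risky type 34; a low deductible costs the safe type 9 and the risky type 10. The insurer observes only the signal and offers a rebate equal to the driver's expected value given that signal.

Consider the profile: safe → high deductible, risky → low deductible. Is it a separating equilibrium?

If types separate, high deductible earns payment 88 and low deductible earns 45.
Safe: high deductible gives 88 − 30 = 58; low deductible gives 45 − 9 = 36. No deviation. ✓
Risky: low deductible gives 45 − 10 = 35; high deductible gives 88 − 34 = 54. Would deviate. ✗

No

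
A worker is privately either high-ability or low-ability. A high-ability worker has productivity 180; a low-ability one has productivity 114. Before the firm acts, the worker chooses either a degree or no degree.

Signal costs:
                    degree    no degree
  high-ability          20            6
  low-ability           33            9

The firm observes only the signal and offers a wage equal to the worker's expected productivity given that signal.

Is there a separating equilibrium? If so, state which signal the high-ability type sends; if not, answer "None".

None

Try high-ability → degree, low-ability → no degree:
  If types separate, degree earns payment 180 and no degree earns 114.
  High-ability: degree gives 180 − 20 = 160; no degree gives 114 − 6 = 108. No deviation. ✓
  Low-ability: no degree gives 114 − 9 = 105; degree gives 180 − 33 = 147. Would deviate. ✗
Try high-ability → no degree, low-ability → degree:
  If types separate, no degree earns payment 180 and degree earns 114.
  High-ability: no degree gives 180 − 6 = 174; degree gives 114 − 20 = 94. No deviation. ✓
  Low-ability: degree gives 114 − 33 = 81; no degree gives 180 − 9 = 171. Would deviate. ✗
Neither assignment is incentive-compatible.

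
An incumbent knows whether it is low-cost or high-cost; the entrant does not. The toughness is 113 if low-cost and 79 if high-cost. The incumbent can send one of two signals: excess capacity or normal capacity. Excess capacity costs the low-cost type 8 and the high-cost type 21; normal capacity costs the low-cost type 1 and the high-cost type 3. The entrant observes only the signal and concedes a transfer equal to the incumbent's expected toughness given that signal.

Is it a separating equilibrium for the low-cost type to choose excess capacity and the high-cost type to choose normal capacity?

If types separate, excess capacity earns payment 113 and normal capacity earns 79.
Low-cost: excess capacity gives 113 − 8 = 105; normal capacity gives 79 − 1 = 78. No deviation. ✓
High-cost: normal capacity gives 79 − 3 = 76; excess capacity gives 113 − 21 = 92. Would deviate. ✗

No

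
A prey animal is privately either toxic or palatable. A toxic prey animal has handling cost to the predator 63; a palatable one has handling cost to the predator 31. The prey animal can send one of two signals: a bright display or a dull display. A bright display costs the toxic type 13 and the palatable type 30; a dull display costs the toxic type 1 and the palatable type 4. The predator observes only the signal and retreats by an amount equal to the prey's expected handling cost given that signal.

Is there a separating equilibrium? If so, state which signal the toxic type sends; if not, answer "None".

Try toxic → bright display, palatable → dull display:
  If types separate, bright display earns payment 63 and dull display earns 31.
  Toxic: bright display gives 63 − 13 = 50; dull display gives 31 − 1 = 30. No deviation. ✓
  Palatable: dull display gives 31 − 4 = 27; bright display gives 63 − 30 = 33. Would deviate. ✗
Try toxic → dull display, palatable → bright display:
  If types separate, dull display earns payment 63 and bright display earns 31.
  Toxic: dull display gives 63 − 1 = 62; bright display gives 31 − 13 = 18. No deviation. ✓
  Palatable: bright display gives 31 − 30 = 1; dull display gives 63 − 4 = 59. Would deviate. ✗
Neither assignment is incentive-compatible.

None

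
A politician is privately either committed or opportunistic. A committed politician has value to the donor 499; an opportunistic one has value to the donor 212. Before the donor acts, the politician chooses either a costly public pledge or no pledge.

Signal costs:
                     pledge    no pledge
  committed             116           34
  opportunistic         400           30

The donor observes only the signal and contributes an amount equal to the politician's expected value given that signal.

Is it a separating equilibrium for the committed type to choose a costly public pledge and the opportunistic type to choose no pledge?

Yes

Under separation the donor infers type exactly: pledge → committed (pays 499), no pledge → opportunistic (pays 212).
Committed: pledge gives 499 − 116 = 383; no pledge gives 212 − 34 = 178. No deviation. ✓
Opportunistic: no pledge gives 212 − 30 = 182; pledge gives 499 − 400 = 99. No deviation. ✓
Both incentive constraints hold.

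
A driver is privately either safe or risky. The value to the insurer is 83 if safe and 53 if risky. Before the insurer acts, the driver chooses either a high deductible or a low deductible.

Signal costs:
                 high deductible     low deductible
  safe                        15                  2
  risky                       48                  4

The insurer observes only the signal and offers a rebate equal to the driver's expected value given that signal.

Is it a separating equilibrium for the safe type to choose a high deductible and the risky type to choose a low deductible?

Yes

Under separation the insurer infers type exactly: high deductible → safe (pays 83), low deductible → risky (pays 53).
Safe: high deductible gives 83 − 15 = 68; low deductible gives 53 − 2 = 51. No deviation. ✓
Risky: low deductible gives 53 − 4 = 49; high deductible gives 83 − 48 = 35. No deviation. ✓
Neither type gains from mimicking the other.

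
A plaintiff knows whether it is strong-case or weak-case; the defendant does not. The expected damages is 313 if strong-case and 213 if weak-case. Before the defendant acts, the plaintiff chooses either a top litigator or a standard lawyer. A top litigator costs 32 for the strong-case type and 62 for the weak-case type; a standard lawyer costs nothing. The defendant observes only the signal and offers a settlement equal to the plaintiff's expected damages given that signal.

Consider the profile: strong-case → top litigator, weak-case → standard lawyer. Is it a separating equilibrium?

If types separate, top litigator earns payment 313 and standard lawyer earns 213.
Strong-case: top litigator gives 313 − 32 = 281; standard lawyer gives 213 − 0 = 213. No deviation. ✓
Weak-case: standard lawyer gives 213 − 0 = 213; top litigator gives 313 − 62 = 251. Would deviate. ✗

No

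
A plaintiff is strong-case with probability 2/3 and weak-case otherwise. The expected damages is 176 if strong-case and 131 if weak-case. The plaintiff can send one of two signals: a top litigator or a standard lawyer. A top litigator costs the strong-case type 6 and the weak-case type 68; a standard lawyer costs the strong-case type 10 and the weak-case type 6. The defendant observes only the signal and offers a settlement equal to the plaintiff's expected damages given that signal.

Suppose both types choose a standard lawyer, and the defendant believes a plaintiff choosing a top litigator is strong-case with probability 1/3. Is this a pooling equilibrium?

At the pooled signal (standard lawyer) the defendant holds the prior 2/3 and pays 2/3·176 + 1/3·131 = 161. Off-path (top litigator) belief 1/3 gives 1/3·176 + 2/3·131 = 146.
Strong-case: standard lawyer gives 161 − 10 = 151; top litigator gives 146 − 6 = 140. Stays. ✓
Weak-case: standard lawyer gives 161 − 6 = 155; top litigator gives 146 − 68 = 78. Stays. ✓

Yes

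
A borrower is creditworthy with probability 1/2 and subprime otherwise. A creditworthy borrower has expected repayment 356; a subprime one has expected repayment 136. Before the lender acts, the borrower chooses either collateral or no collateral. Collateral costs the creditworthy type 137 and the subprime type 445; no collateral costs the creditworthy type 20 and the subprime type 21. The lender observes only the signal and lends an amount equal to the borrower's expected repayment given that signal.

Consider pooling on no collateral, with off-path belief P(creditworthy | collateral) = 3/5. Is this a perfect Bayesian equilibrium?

Yes

On the equilibrium path (no collateral) the lender holds the prior 1/2 and pays 1/2·356 + 1/2·136 = 246. Off-path (collateral) belief 3/5 gives 3/5·356 + 2/5·136 = 268.
Creditworthy: no collateral gives 246 − 20 = 226; collateral gives 268 − 137 = 131. Stays. ✓
Subprime: no collateral gives 246 − 21 = 225; collateral gives 268 − 445 = -177. Stays. ✓
Beliefs are Bayes-consistent on-path and both types best-respond.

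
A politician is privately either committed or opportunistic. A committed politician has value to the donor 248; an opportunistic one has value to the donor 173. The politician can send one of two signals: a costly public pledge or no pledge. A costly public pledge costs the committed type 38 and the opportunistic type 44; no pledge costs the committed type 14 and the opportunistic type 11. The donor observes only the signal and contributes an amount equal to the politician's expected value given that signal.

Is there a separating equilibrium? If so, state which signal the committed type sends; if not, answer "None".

None

Try committed → pledge, opportunistic → no pledge:
  If types separate, pledge earns payment 248 and no pledge earns 173.
  Committed: pledge gives 248 − 38 = 210; no pledge gives 173 − 14 = 159. No deviation. ✓
  Opportunistic: no pledge gives 173 − 11 = 162; pledge gives 248 − 44 = 204. Would deviate. ✗
Try committed → no pledge, opportunistic → pledge:
  If types separate, no pledge earns payment 248 and pledge earns 173.
  Committed: no pledge gives 248 − 14 = 234; pledge gives 173 − 38 = 135. No deviation. ✓
  Opportunistic: pledge gives 173 − 44 = 129; no pledge gives 248 − 11 = 237. Would deviate. ✗
Neither assignment is incentive-compatible.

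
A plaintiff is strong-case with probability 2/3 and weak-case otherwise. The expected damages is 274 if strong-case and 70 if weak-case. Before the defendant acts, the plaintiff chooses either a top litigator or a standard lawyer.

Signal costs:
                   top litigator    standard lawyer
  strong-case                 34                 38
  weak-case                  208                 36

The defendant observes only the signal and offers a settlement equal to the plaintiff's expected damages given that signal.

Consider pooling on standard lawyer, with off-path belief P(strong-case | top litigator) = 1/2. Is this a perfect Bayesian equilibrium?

At the pooled signal (standard lawyer) the defendant holds the prior 2/3 and pays 2/3·274 + 1/3·70 = 206. Off-path (top litigator) belief 1/2 gives 1/2·274 + 1/2·70 = 172.
Strong-case: standard lawyer gives 206 − 38 = 168; top litigator gives 172 − 34 = 138. Stays. ✓
Weak-case: standard lawyer gives 206 − 36 = 170; top litigator gives 172 − 208 = -36. Stays. ✓

Yes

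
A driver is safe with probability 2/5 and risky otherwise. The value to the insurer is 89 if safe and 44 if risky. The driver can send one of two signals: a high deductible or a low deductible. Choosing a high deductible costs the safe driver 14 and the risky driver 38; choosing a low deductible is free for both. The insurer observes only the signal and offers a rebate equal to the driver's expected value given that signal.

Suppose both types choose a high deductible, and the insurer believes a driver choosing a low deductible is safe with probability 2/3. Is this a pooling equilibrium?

No

At the pooled signal (high deductible) the insurer holds the prior 2/5 and pays 2/5·89 + 3/5·44 = 62. Off-path (low deductible) belief 2/3 gives 2/3·89 + 1/3·44 = 74.
Safe: high deductible gives 62 − 14 = 48; low deductible gives 74 − 0 = 74. Deviates. ✗
Risky: high deductible gives 62 − 38 = 24; low deductible gives 74 − 0 = 74. Deviates. ✗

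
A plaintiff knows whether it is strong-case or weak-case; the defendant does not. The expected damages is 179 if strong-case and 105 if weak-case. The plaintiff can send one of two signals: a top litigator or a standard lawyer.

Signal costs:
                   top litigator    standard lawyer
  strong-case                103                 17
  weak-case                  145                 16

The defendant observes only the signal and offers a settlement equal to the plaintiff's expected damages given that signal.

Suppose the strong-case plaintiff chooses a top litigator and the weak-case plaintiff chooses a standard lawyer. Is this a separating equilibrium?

No

Under separation the defendant infers type exactly: top litigator → strong-case (pays 179), standard lawyer → weak-case (pays 105).
Strong-case: top litigator gives 179 − 103 = 76; standard lawyer gives 105 − 17 = 88. Would deviate. ✗
Weak-case: standard lawyer gives 105 − 16 = 89; top litigator gives 179 − 145 = 34. No deviation. ✓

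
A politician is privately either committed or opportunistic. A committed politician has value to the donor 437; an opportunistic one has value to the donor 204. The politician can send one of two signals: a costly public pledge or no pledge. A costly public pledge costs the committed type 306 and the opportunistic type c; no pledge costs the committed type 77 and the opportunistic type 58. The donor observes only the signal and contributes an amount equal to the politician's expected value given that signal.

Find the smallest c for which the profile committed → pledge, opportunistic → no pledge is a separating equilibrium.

Under separation: pledge → committed (pays 437); no pledge → opportunistic (pays 204).
Committed: 437 − 306 = 131 ≥ 204 − 77 = 127. Holds regardless of c. ✓
Opportunistic: 204 − 58 ≥ 437 − c, so c ≥ 437 − 146 = 291.

291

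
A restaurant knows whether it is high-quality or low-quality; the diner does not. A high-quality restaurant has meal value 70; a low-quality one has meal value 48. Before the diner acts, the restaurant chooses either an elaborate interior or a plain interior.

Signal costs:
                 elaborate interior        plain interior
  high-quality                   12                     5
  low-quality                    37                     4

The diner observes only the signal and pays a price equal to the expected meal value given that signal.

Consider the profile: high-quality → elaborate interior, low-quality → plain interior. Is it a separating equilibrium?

Yes

If types separate, elaborate interior earns payment 70 and plain interior earns 48.
High-quality: elaborate interior gives 70 − 12 = 58; plain interior gives 48 − 5 = 43. No deviation. ✓
Low-quality: plain interior gives 48 − 4 = 44; elaborate interior gives 70 − 37 = 33. No deviation. ✓
Both incentive constraints hold.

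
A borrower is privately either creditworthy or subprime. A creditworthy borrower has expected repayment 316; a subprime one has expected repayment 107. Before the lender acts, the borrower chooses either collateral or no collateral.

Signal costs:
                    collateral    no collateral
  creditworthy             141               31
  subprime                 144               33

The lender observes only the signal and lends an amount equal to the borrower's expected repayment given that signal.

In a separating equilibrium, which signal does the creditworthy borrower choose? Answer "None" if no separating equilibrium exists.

Try creditworthy → collateral, subprime → no collateral:
  If types separate, collateral earns payment 316 and no collateral earns 107.
  Creditworthy: collateral gives 316 − 141 = 175; no collateral gives 107 − 31 = 76. No deviation. ✓
  Subprime: no collateral gives 107 − 33 = 74; collateral gives 316 − 144 = 172. Would deviate. ✗
Try creditworthy → no collateral, subprime → collateral:
  If types separate, no collateral earns payment 316 and collateral earns 107.
  Creditworthy: no collateral gives 316 − 31 = 285; collateral gives 107 − 141 = -34. No deviation. ✓
  Subprime: collateral gives 107 − 144 = -37; no collateral gives 316 − 33 = 283. Would deviate. ✗
Neither assignment is incentive-compatible.

None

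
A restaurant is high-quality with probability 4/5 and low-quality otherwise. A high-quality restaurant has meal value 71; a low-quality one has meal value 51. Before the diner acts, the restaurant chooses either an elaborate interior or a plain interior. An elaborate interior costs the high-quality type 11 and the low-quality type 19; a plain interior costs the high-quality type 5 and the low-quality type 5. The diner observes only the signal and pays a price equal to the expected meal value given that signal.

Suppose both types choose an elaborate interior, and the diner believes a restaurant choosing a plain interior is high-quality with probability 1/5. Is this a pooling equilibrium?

On the equilibrium path (elaborate interior) the diner holds the prior 4/5 and pays 4/5·71 + 1/5·51 = 67. Off-path (plain interior) belief 1/5 gives 1/5·71 + 4/5·51 = 55.
High-quality: elaborate interior gives 67 − 11 = 56; plain interior gives 55 − 5 = 50. Stays. ✓
Low-quality: elaborate interior gives 67 − 19 = 48; plain interior gives 55 − 5 = 50. Deviates. ✗

No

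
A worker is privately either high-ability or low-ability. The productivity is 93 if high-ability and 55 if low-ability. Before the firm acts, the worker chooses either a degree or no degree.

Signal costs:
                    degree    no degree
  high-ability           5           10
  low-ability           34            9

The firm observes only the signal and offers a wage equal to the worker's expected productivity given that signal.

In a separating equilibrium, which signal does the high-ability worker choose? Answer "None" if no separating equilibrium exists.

None

Try high-ability → degree, low-ability → no degree:
  Under separation the firm infers type exactly: degree → high-ability (pays 93), no degree → low-ability (pays 55).
  High-ability: degree gives 93 − 5 = 88; no degree gives 55 − 10 = 45. No deviation. ✓
  Low-ability: no degree gives 55 − 9 = 46; degree gives 93 − 34 = 59. Would deviate. ✗
Try high-ability → no degree, low-ability → degree:
  Under separation the firm infers type exactly: no degree → high-ability (pays 93), degree → low-ability (pays 55).
  High-ability: no degree gives 93 − 10 = 83; degree gives 55 − 5 = 50. No deviation. ✓
  Low-ability: degree gives 55 − 34 = 21; no degree gives 93 − 9 = 84. Would deviate. ✗
Neither assignment is incentive-compatible.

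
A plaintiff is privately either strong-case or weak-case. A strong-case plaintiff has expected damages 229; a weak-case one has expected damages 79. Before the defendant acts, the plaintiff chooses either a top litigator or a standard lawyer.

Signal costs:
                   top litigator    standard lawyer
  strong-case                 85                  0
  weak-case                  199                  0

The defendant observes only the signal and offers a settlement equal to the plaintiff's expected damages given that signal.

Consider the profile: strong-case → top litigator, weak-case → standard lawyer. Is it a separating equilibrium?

Under separation the defendant infers type exactly: top litigator → strong-case (pays 229), standard lawyer → weak-case (pays 79).
Strong-case: top litigator gives 229 − 85 = 144; standard lawyer gives 79 − 0 = 79. No deviation. ✓
Weak-case: standard lawyer gives 79 − 0 = 79; top litigator gives 229 − 199 = 30. No deviation. ✓
Both incentive constraints hold.

Yes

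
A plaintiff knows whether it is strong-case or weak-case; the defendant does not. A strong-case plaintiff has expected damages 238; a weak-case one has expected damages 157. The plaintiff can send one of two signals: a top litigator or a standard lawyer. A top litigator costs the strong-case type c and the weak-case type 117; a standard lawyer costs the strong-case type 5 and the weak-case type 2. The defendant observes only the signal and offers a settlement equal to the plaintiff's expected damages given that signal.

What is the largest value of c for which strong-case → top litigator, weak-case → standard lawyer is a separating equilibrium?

86

Under separation: top litigator → strong-case (pays 238); standard lawyer → weak-case (pays 157).
Weak-case: 157 − 2 = 155 ≥ 238 − 117 = 121. Holds regardless of c. ✓
Strong-case: 238 − c ≥ 157 − 5, so c ≤ 238 − 152 = 86.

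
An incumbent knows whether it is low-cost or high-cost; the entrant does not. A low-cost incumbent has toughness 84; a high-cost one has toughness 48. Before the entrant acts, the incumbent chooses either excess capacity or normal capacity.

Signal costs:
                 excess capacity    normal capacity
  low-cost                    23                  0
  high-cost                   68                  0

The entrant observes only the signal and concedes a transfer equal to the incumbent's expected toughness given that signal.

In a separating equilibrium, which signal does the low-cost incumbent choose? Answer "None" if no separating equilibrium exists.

Try low-cost → excess capacity, high-cost → normal capacity:
  If types separate, excess capacity earns payment 84 and normal capacity earns 48.
  Low-cost: excess capacity gives 84 − 23 = 61; normal capacity gives 48 − 0 = 48. No deviation. ✓
  High-cost: normal capacity gives 48 − 0 = 48; excess capacity gives 84 − 68 = 16. No deviation. ✓
Both hold — the low-cost type sends excess capacity.

excess capacity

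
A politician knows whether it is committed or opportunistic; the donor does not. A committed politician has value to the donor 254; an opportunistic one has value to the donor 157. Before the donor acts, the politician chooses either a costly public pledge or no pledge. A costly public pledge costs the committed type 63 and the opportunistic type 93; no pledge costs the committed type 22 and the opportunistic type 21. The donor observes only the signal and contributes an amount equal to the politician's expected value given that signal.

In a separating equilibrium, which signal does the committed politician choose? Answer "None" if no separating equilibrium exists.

None

Try committed → pledge, opportunistic → no pledge:
  Under separation the donor infers type exactly: pledge → committed (pays 254), no pledge → opportunistic (pays 157).
  Committed: pledge gives 254 − 63 = 191; no pledge gives 157 − 22 = 135. No deviation. ✓
  Opportunistic: no pledge gives 157 − 21 = 136; pledge gives 254 − 93 = 161. Would deviate. ✗
Try committed → no pledge, opportunistic → pledge:
  Under separation the donor infers type exactly: no pledge → committed (pays 254), pledge → opportunistic (pays 157).
  Committed: no pledge gives 254 − 22 = 232; pledge gives 157 − 63 = 94. No deviation. ✓
  Opportunistic: pledge gives 157 − 93 = 64; no pledge gives 254 − 21 = 233. Would deviate. ✗
Neither assignment is incentive-compatible.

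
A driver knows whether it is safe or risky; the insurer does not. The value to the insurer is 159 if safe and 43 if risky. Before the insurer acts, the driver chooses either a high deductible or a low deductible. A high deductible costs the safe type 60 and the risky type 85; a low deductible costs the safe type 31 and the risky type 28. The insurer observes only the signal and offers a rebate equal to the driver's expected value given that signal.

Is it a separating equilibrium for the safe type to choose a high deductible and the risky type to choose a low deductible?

If types separate, high deductible earns payment 159 and low deductible earns 43.
Safe: high deductible gives 159 − 60 = 99; low deductible gives 43 − 31 = 12. No deviation. ✓
Risky: low deductible gives 43 − 28 = 15; high deductible gives 159 − 85 = 74. Would deviate. ✗

No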